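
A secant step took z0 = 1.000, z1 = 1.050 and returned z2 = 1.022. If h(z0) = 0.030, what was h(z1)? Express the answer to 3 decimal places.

The secant line through (1.000, 0.030) and (1.050, h(z1)) crosses zero at z2 = 1.022.
So (1.000, 0.030), (1.050, h(z1)), (1.022, 0) are collinear:
h(z1) = 0.030 · (1.050 − 1.022) / (1.000 − 1.022) = 0.030 · (0.02800)/(-0.02200) = -0.03818

-0.038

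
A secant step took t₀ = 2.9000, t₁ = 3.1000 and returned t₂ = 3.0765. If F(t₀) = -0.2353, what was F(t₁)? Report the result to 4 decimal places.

0.0313

The secant line through (2.9000, -0.2353) and (3.1000, F(t₁)) crosses zero at t₂ = 3.0765.
So (2.9000, -0.2353), (3.1000, F(t₁)), (3.0765, 0) are collinear:
F(t₁) = -0.2353 · (3.1000 − 3.0765) / (2.9000 − 3.0765) = -0.2353 · (0.023500)/(-0.176500) = 0.031329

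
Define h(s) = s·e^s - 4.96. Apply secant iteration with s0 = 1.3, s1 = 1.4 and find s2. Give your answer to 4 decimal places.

h(1.3) = -0.189914, h(1.4) = 0.717280
s2 = 1.400000 − 0.717280·(1.400000 − 1.300000) / (0.717280 − (-0.189914)) = 1.400000 − (0.071728)/(0.907194) = 1.320934

1.3209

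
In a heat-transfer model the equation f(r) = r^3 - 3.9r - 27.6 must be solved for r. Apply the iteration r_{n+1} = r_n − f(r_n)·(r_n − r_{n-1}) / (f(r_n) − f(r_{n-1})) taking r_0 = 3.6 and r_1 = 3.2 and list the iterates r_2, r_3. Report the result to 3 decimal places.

3.437, 3.451

f(3.6) = 5.01600, f(3.2) = -7.31200
r_2 = 3.20000 − (-7.31200)·(3.20000 − 3.60000) / (-7.31200 − 5.01600) = 3.20000 − (2.92480)/(-12.32800) = 3.43725
f(3.43725) = -0.39529
r_3 = 3.43725 − (-0.39529)·(3.43725 − 3.20000) / (-0.39529 − (-7.31200)) = 3.43725 − (-0.09378)/(6.91671) = 3.45081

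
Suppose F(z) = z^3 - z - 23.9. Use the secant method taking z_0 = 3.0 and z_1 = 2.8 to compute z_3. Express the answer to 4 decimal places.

2.9962

F(3.0) = 0.100000, F(2.8) = -4.748000
z_2 = 2.800000 − (-4.748000)·(2.800000 − 3.000000) / (-4.748000 − 0.100000) = 2.800000 − (0.949600)/(-4.848000) = 2.995875
F(2.995875) = -0.007108
z_3 = 2.995875 − (-0.007108)·(2.995875 − 2.800000) / (-0.007108 − (-4.748000)) = 2.995875 − (-0.001392)/(4.740892) = 2.996168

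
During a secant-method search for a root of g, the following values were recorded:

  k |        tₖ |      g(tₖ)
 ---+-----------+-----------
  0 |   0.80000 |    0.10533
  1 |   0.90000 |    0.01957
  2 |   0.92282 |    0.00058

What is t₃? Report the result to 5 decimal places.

0.92352

t₃ = 0.92282 − 0.00058·(0.92282 − 0.90000) / (0.00058 − 0.01957)
   = 0.92282 − (0.0000132)/(-0.0189900) = 0.9235170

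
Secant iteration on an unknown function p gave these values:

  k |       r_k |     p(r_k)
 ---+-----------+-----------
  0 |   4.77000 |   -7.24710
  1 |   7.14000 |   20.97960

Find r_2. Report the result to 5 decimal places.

5.37849

r_2 = 7.14000 − 20.97960·(7.14000 − 4.77000) / (20.97960 − (-7.24710))
   = 7.14000 − (49.7216520)/(28.2267000) = 5.3784887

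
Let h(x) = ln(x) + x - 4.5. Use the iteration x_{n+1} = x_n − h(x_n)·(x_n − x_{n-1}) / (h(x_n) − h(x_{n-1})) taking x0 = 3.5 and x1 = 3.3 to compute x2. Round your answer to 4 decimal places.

3.3047

h(3.5) = 0.252763, h(3.3) = -0.006078
x2 = 3.300000 − (-0.006078)·(3.300000 − 3.500000) / (-0.006078 − 0.252763) = 3.300000 − (0.001216)/(-0.258841) = 3.304696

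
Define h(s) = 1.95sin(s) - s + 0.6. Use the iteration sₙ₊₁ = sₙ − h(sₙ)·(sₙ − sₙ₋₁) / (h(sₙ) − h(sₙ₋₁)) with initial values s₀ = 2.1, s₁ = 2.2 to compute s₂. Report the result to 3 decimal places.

h(2.1) = 0.18326, h(2.2) = -0.02343
s₂ = 2.20000 − (-0.02343)·(2.20000 − 2.10000) / (-0.02343 − 0.18326) = 2.20000 − (-0.00234)/(-0.20669) = 2.18866

2.189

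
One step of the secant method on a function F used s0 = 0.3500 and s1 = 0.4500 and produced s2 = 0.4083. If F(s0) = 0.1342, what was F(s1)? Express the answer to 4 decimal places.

-0.0960

The secant line through (0.3500, 0.1342) and (0.4500, F(s1)) crosses zero at s2 = 0.4083.
So (0.3500, 0.1342), (0.4500, F(s1)), (0.4083, 0) are collinear:
F(s1) = 0.1342 · (0.4500 − 0.4083) / (0.3500 − 0.4083) = 0.1342 · (0.041700)/(-0.058300) = -0.095989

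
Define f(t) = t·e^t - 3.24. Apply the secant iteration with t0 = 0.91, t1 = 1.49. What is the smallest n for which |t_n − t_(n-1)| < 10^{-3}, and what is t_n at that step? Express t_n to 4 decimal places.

f(0.91) = -0.979266, f(1.49) = 3.371272
t2 = 1.490000 − 3.371272·(0.580000)/(4.350539) = 1.040553;  |Δ| = 0.449447
f(1.040553) = -0.294423
t3 = 1.040553 − (-0.294423)·(-0.449447)/(-3.665695) = 1.076652;  |Δ| = 0.036099
f(1.076652) = -0.080204
t4 = 1.076652 − (-0.080204)·(0.036099)/(0.214219) = 1.090167;  |Δ| = 0.013515
f(1.090167) = 0.002998
t5 = 1.090167 − 0.002998·(0.013515)/(0.083202) = 1.089680;  |Δ| = 0.000487
|t5 − t4| = 0.000487 < 10^{-3}

n = 5, t_n = 1.0897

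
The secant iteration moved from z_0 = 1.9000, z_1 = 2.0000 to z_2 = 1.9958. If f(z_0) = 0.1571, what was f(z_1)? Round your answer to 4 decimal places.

The secant line through (1.9000, 0.1571) and (2.0000, f(z_1)) crosses zero at z_2 = 1.9958.
So (1.9000, 0.1571), (2.0000, f(z_1)), (1.9958, 0) are collinear:
f(z_1) = 0.1571 · (2.0000 − 1.9958) / (1.9000 − 1.9958) = 0.1571 · (0.004200)/(-0.095800) = -0.006887

-0.0069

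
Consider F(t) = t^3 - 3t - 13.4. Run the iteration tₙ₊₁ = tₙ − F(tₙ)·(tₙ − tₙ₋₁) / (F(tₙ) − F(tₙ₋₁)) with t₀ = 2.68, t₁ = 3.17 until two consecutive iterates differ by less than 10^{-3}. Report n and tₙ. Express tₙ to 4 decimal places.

n = 5, tₙ = 2.7926

F(2.68) = -2.191168, F(3.17) = 8.945013
t₂ = 3.170000 − 8.945013·(0.490000)/(11.136181) = 2.776413;  |Δ| = 0.393587
F(2.776413) = -0.327346
t₃ = 2.776413 − (-0.327346)·(-0.393587)/(-9.272359) = 2.790308;  |Δ| = 0.013895
F(2.790308) = -0.046093
t₄ = 2.790308 − (-0.046093)·(0.013895)/(0.281252) = 2.792585;  |Δ| = 0.002277
F(2.792585) = 0.000308
t₅ = 2.792585 − 0.000308·(0.002277)/(0.046401) = 2.792570;  |Δ| = 0.000015
|t₅ − t₄| = 0.000015 < 10^{-3}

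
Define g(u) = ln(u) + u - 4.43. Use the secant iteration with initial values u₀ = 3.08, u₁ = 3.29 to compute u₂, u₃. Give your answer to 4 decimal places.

g(3.08) = -0.225070, g(3.29) = 0.050888
u₂ = 3.290000 − 0.050888·(3.290000 − 3.080000) / (0.050888 − (-0.225070)) = 3.290000 − (0.010686)/(0.275958) = 3.251275
g(3.251275) = 0.000323
u₃ = 3.251275 − 0.000323·(3.251275 − 3.290000) / (0.000323 − 0.050888) = 3.251275 − (-0.000012)/(-0.050565) = 3.251028

3.2513, 3.2510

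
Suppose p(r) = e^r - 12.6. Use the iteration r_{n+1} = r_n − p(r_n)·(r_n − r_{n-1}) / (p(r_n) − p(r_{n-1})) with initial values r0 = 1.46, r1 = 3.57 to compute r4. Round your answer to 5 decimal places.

2.60150

p(1.46) = -8.2940405, p(3.57) = 22.9165932
r2 = 3.5700000 − 22.9165932·(3.5700000 − 1.4600000) / (22.9165932 − (-8.2940405)) = 3.5700000 − (48.3540115)/(31.2106336) = 2.0207200
p(2.0207200) = -5.0562458
r3 = 2.0207200 − (-5.0562458)·(2.0207200 − 3.5700000) / (-5.0562458 − 22.9165932) = 2.0207200 − (7.8335406)/(-27.9728389) = 2.3007609
p(2.3007609) = -2.6182251
r4 = 2.3007609 − (-2.6182251)·(2.3007609 − 2.0207200) / (-2.6182251 − (-5.0562458)) = 2.3007609 − (-0.7332103)/(2.4380207) = 2.6015009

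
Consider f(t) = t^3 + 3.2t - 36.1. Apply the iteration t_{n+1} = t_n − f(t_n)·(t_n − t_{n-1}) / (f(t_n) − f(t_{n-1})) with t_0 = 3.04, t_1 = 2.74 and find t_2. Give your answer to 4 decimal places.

2.9791

f(3.04) = 1.722464, f(2.74) = -6.761176
t_2 = 2.740000 − (-6.761176)·(2.740000 − 3.040000) / (-6.761176 − 1.722464) = 2.740000 − (2.028353)/(-8.483640) = 2.979090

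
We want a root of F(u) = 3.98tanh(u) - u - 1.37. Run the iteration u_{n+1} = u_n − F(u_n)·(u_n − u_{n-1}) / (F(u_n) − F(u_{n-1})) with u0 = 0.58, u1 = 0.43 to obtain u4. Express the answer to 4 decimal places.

F(0.58) = 0.130208, F(0.43) = -0.186821
u2 = 0.430000 − (-0.186821)·(0.430000 − 0.580000) / (-0.186821 − 0.130208) = 0.430000 − (0.028023)/(-0.317030) = 0.518393
F(0.518393) = 0.007913
u3 = 0.518393 − 0.007913·(0.518393 − 0.430000) / (0.007913 − (-0.186821)) = 0.518393 − (0.000699)/(0.194734) = 0.514801
F(0.514801) = 0.000436
u4 = 0.514801 − 0.000436·(0.514801 − 0.518393) / (0.000436 − 0.007913) = 0.514801 − (-0.000002)/(-0.007477) = 0.514592

0.5146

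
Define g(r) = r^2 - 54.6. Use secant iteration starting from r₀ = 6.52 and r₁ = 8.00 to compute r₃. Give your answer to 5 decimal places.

g(6.52) = -12.0896000, g(8.00) = 9.4000000
r₂ = 8.0000000 − 9.4000000·(8.0000000 − 6.5200000) / (9.4000000 − (-12.0896000)) = 8.0000000 − (13.9120000)/(21.4896000) = 7.3526171
g(7.3526171) = -0.5390221
r₃ = 7.3526171 − (-0.5390221)·(7.3526171 − 8.0000000) / (-0.5390221 − 9.4000000) = 7.3526171 − (0.3489537)/(-9.9390221) = 7.3877265

7.38773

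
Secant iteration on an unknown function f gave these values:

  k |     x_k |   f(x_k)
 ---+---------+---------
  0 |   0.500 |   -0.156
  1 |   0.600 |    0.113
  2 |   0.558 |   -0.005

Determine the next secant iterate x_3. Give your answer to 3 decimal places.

x_3 = 0.558 − (-0.005)·(0.558 − 0.600) / (-0.005 − 0.113)
   = 0.558 − (0.00021)/(-0.11800) = 0.55978

0.560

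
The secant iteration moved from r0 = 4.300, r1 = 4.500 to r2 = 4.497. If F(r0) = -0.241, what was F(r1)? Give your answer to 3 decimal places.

0.004

The secant line through (4.300, -0.241) and (4.500, F(r1)) crosses zero at r2 = 4.497.
So (4.300, -0.241), (4.500, F(r1)), (4.497, 0) are collinear:
F(r1) = -0.241 · (4.500 − 4.497) / (4.300 − 4.497) = -0.241 · (0.00300)/(-0.19700) = 0.00367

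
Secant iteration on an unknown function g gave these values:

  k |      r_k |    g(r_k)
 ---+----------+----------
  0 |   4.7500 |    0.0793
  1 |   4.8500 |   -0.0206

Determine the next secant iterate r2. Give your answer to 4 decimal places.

4.8294

r2 = 4.8500 − (-0.0206)·(4.8500 − 4.7500) / (-0.0206 − 0.0793)
   = 4.8500 − (-0.002060)/(-0.099900) = 4.829379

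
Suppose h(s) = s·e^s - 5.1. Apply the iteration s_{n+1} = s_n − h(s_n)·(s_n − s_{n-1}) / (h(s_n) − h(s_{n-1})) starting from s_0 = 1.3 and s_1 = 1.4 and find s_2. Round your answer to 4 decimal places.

h(1.3) = -0.329914, h(1.4) = 0.577280
s_2 = 1.400000 − 0.577280·(1.400000 − 1.300000) / (0.577280 − (-0.329914)) = 1.400000 − (0.057728)/(0.907194) = 1.336366

1.3364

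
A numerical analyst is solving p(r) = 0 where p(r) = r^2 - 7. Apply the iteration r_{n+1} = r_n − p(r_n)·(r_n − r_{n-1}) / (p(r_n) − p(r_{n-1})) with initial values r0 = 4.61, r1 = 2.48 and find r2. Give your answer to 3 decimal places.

p(4.61) = 14.25210, p(2.48) = -0.84960
r2 = 2.48000 − (-0.84960)·(2.48000 − 4.61000) / (-0.84960 − 14.25210) = 2.48000 − (1.80965)/(-15.10170) = 2.59983

2.600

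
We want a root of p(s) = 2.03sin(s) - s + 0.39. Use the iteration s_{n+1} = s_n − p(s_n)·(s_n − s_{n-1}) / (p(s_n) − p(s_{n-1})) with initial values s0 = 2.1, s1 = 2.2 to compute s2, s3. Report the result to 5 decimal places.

2.12005, 2.12069

p(2.1) = 0.0423150, p(2.2) = -0.1687523
s2 = 2.2000000 − (-0.1687523)·(2.2000000 − 2.1000000) / (-0.1687523 − 0.0423150) = 2.2000000 − (-0.0168752)/(-0.2110673) = 2.1200481
p(2.1200481) = 0.0013701
s3 = 2.1200481 − 0.0013701·(2.1200481 − 2.2000000) / (0.0013701 − (-0.1687523)) = 2.1200481 − (-0.0001095)/(0.1701224) = 2.1206920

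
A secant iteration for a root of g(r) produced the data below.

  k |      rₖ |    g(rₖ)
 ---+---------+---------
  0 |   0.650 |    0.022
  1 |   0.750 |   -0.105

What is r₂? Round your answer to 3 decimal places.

0.667

r₂ = 0.750 − (-0.105)·(0.750 − 0.650) / (-0.105 − 0.022)
   = 0.750 − (-0.01050)/(-0.12700) = 0.66732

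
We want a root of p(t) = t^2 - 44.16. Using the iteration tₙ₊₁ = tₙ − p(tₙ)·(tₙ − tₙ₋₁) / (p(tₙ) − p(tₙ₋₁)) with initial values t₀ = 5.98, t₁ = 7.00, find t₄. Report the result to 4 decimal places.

6.6453

p(5.98) = -8.399600, p(7.00) = 4.840000
t₂ = 7.000000 − 4.840000·(7.000000 − 5.980000) / (4.840000 − (-8.399600)) = 7.000000 − (4.936800)/(13.239600) = 6.627119
p(6.627119) = -0.241298
t₃ = 6.627119 − (-0.241298)·(6.627119 − 7.000000) / (-0.241298 − 4.840000) = 6.627119 − (0.089976)/(-5.081298) = 6.644826
p(6.644826) = -0.006289
t₄ = 6.644826 − (-0.006289)·(6.644826 − 6.627119) / (-0.006289 − (-0.241298)) = 6.644826 − (-0.000111)/(0.235009) = 6.645300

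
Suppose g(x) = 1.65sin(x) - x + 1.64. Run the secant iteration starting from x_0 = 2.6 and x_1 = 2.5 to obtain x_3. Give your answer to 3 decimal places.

g(2.6) = -0.10942, g(2.5) = 0.12748
x_2 = 2.50000 − 0.12748·(2.50000 − 2.60000) / (0.12748 − (-0.10942)) = 2.50000 − (-0.01275)/(0.23690) = 2.55381
g(2.55381) = 0.00114
x_3 = 2.55381 − 0.00114·(2.55381 − 2.50000) / (0.00114 − 0.12748) = 2.55381 − (0.00006)/(-0.12634) = 2.55430

2.554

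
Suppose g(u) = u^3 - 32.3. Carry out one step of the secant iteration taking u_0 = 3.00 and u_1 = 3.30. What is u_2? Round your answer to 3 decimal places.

3.178

g(3.00) = -5.30000, g(3.30) = 3.63700
u_2 = 3.30000 − 3.63700·(3.30000 − 3.00000) / (3.63700 − (-5.30000)) = 3.30000 − (1.09110)/(8.93700) = 3.17791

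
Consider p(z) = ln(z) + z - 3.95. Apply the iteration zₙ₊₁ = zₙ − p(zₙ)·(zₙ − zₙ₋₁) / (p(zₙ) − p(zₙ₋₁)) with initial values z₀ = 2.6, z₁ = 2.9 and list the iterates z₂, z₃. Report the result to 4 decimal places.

2.8892, 2.8891

p(2.6) = -0.394489, p(2.9) = 0.014711
z₂ = 2.900000 − 0.014711·(2.900000 − 2.600000) / (0.014711 − (-0.394489)) = 2.900000 − (0.004413)/(0.409199) = 2.889215
p(2.889215) = 0.000200
z₃ = 2.889215 − 0.000200·(2.889215 − 2.900000) / (0.000200 − 0.014711) = 2.889215 − (-0.000002)/(-0.014511) = 2.889066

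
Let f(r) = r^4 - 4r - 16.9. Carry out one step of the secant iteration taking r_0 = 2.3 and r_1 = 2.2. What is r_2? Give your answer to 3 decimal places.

2.255

f(2.3) = 1.88410, f(2.2) = -2.27440
r_2 = 2.20000 − (-2.27440)·(2.20000 − 2.30000) / (-2.27440 − 1.88410) = 2.20000 − (0.22744)/(-4.15850) = 2.25469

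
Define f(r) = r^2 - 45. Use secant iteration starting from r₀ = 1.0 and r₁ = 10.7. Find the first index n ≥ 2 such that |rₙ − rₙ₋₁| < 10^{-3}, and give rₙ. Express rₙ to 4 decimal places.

n = 7, rₙ = 6.7082

f(1.0) = -44.000000, f(10.7) = 69.490000
r₂ = 10.700000 − 69.490000·(9.700000)/(113.490000) = 4.760684;  |Δ| = 5.939316
f(4.760684) = -22.335890
r₃ = 4.760684 − (-22.335890)·(-5.939316)/(-91.825890) = 6.205373;  |Δ| = 1.444690
f(6.205373) = -6.493341
r₄ = 6.205373 − (-6.493341)·(1.444690)/(15.842550) = 6.797504;  |Δ| = 0.592131
f(6.797504) = 1.206064
r₅ = 6.797504 − 1.206064·(0.592131)/(7.699405) = 6.704751;  |Δ| = 0.092754
f(6.704751) = -0.046319
r₆ = 6.704751 − (-0.046319)·(-0.092754)/(-1.252383) = 6.708181;  |Δ| = 0.003430
f(6.708181) = -0.000306
r₇ = 6.708181 − (-0.000306)·(0.003430)/(0.046013) = 6.708204;  |Δ| = 0.000023
|r₇ − r₆| = 0.000023 < 10^{-3}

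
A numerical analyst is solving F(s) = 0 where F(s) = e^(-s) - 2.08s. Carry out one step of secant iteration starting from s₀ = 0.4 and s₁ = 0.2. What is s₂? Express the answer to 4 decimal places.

F(0.4) = -0.161680, F(0.2) = 0.402731
s₂ = 0.200000 − 0.402731·(0.200000 − 0.400000) / (0.402731 − (-0.161680)) = 0.200000 − (-0.080546)/(0.564411) = 0.342708

0.3427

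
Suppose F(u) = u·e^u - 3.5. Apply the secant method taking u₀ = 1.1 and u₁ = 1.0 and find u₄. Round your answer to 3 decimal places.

1.130

F(1.1) = -0.19542, F(1.0) = -0.78172
u₂ = 1.00000 − (-0.78172)·(1.00000 − 1.10000) / (-0.78172 − (-0.19542)) = 1.00000 − (0.07817)/(-0.58630) = 1.13333
F(1.13333) = 0.02011
u₃ = 1.13333 − 0.02011·(1.13333 − 1.00000) / (0.02011 − (-0.78172)) = 1.13333 − (0.00268)/(0.80182) = 1.12999
F(1.12999) = -0.00199
u₄ = 1.12999 − (-0.00199)·(1.12999 − 1.13333) / (-0.00199 − 0.02011) = 1.12999 − (0.00001)/(-0.02210) = 1.13029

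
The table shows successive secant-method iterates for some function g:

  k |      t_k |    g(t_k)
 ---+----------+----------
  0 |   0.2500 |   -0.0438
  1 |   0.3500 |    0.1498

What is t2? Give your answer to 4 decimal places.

t2 = 0.3500 − 0.1498·(0.3500 − 0.2500) / (0.1498 − (-0.0438))
   = 0.3500 − (0.014980)/(0.193600) = 0.272624

0.2726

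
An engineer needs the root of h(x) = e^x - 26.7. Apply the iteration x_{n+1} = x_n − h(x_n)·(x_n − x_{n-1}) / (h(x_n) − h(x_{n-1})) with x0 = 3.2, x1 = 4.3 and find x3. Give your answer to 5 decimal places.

h(3.2) = -2.1674698, h(4.3) = 46.9997937
x2 = 4.3000000 − 46.9997937·(4.3000000 − 3.2000000) / (46.9997937 − (-2.1674698)) = 4.3000000 − (51.6997731)/(49.1672635) = 3.2484920
h(3.2484920) = -0.9485237
x3 = 3.2484920 − (-0.9485237)·(3.2484920 − 4.3000000) / (-0.9485237 − 46.9997937) = 3.2484920 − (0.9973803)/(-47.9483174) = 3.2692931

3.26929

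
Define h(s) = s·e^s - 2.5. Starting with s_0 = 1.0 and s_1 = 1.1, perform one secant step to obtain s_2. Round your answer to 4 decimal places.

h(1.0) = 0.218282, h(1.1) = 0.804583
s_2 = 1.100000 − 0.804583·(1.100000 − 1.000000) / (0.804583 − 0.218282) = 1.100000 − (0.080458)/(0.586301) = 0.962770

0.9628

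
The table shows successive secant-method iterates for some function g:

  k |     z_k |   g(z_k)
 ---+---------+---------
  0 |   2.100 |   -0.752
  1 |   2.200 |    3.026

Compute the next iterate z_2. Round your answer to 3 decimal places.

z_2 = 2.200 − 3.026·(2.200 − 2.100) / (3.026 − (-0.752))
   = 2.200 − (0.30260)/(3.77800) = 2.11990

2.120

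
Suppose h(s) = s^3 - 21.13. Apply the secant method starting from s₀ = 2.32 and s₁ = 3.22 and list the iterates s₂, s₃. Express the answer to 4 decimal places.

2.6922, 2.7537

h(2.32) = -8.642832, h(3.22) = 12.256248
s₂ = 3.220000 − 12.256248·(3.220000 − 2.320000) / (12.256248 − (-8.642832)) = 3.220000 − (11.030623)/(20.899080) = 2.692196
h(2.692196) = -1.617186
s₃ = 2.692196 − (-1.617186)·(2.692196 − 3.220000) / (-1.617186 − 12.256248) = 2.692196 − (0.853558)/(-13.873434) = 2.753720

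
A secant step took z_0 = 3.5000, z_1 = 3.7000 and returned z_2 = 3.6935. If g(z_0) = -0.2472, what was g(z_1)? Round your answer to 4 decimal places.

The secant line through (3.5000, -0.2472) and (3.7000, g(z_1)) crosses zero at z_2 = 3.6935.
So (3.5000, -0.2472), (3.7000, g(z_1)), (3.6935, 0) are collinear:
g(z_1) = -0.2472 · (3.7000 − 3.6935) / (3.5000 − 3.6935) = -0.2472 · (0.006500)/(-0.193500) = 0.008304

0.0083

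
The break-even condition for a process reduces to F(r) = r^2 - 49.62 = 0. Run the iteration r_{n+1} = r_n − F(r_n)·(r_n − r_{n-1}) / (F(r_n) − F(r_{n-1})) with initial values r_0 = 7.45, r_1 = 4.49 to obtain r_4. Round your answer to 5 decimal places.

F(7.45) = 5.8825000, F(4.49) = -29.4599000
r_2 = 4.4900000 − (-29.4599000)·(4.4900000 − 7.4500000) / (-29.4599000 − 5.8825000) = 4.4900000 − (87.2013040)/(-35.3424000) = 6.9573283
F(6.9573283) = -1.2155828
r_3 = 6.9573283 − (-1.2155828)·(6.9573283 − 4.4900000) / (-1.2155828 − (-29.4599000)) = 6.9573283 − (-2.9992419)/(28.2443172) = 7.0635175
F(7.0635175) = 0.2732798
r_4 = 7.0635175 − 0.2732798·(7.0635175 − 6.9573283) / (0.2732798 − (-1.2155828)) = 7.0635175 − (0.0290194)/(1.4888626) = 7.0440266

7.04403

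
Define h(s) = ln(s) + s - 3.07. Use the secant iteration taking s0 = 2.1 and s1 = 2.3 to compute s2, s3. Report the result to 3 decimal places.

h(2.1) = -0.22806, h(2.3) = 0.06291
s2 = 2.30000 − 0.06291·(2.30000 − 2.10000) / (0.06291 − (-0.22806)) = 2.30000 − (0.01258)/(0.29097) = 2.25676
h(2.25676) = 0.00069
s3 = 2.25676 − 0.00069·(2.25676 − 2.30000) / (0.00069 − 0.06291) = 2.25676 − (-0.00003)/(-0.06222) = 2.25628

2.257, 2.256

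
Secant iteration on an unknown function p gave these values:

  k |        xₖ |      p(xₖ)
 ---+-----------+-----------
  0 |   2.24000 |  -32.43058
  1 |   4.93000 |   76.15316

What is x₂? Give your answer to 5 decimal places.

x₂ = 4.93000 − 76.15316·(4.93000 − 2.24000) / (76.15316 − (-32.43058))
   = 4.93000 − (204.8520004)/(108.5837400) = 3.0434192

3.04342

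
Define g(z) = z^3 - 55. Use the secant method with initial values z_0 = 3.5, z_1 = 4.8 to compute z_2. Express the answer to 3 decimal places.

g(3.5) = -12.12500, g(4.8) = 55.59200
z_2 = 4.80000 − 55.59200·(4.80000 − 3.50000) / (55.59200 − (-12.12500)) = 4.80000 − (72.26960)/(67.71700) = 3.73277

3.733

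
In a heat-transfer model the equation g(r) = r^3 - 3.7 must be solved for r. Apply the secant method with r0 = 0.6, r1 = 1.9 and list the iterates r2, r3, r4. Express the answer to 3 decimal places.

g(0.6) = -3.48400, g(1.9) = 3.15900
r2 = 1.90000 − 3.15900·(1.90000 − 0.60000) / (3.15900 − (-3.48400)) = 1.90000 − (4.10670)/(6.64300) = 1.28180
g(1.28180) = -1.59399
r3 = 1.28180 − (-1.59399)·(1.28180 − 1.90000) / (-1.59399 − 3.15900) = 1.28180 − (0.98540)/(-4.75299) = 1.48912
g(1.48912) = -0.39789
r4 = 1.48912 − (-0.39789)·(1.48912 − 1.28180) / (-0.39789 − (-1.59399)) = 1.48912 − (-0.08249)/(1.19610) = 1.55809

1.282, 1.489, 1.558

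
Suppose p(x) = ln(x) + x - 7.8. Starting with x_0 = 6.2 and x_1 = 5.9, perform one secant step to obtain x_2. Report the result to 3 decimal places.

p(6.2) = 0.22455, p(5.9) = -0.12505
x_2 = 5.90000 − (-0.12505)·(5.90000 − 6.20000) / (-0.12505 − 0.22455) = 5.90000 − (0.03751)/(-0.34960) = 6.00731

6.007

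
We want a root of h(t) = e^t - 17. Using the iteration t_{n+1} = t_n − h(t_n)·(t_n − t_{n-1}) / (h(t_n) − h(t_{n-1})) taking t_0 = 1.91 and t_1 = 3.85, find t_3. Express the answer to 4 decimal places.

2.6428

h(1.91) = -10.246911, h(3.85) = 29.993063
t_2 = 3.850000 − 29.993063·(3.850000 − 1.910000) / (29.993063 − (-10.246911)) = 3.850000 − (58.186543)/(40.239974) = 2.404011
h(2.404011) = -5.932516
t_3 = 2.404011 − (-5.932516)·(2.404011 − 3.850000) / (-5.932516 − 29.993063) = 2.404011 − (8.578350)/(-35.925579) = 2.642793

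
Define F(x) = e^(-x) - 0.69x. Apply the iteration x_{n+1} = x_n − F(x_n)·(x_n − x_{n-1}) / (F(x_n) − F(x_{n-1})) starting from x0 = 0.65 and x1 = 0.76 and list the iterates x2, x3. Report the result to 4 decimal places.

0.7121, 0.7115

F(0.65) = 0.073546, F(0.76) = -0.056734
x2 = 0.760000 − (-0.056734)·(0.760000 − 0.650000) / (-0.056734 − 0.073546) = 0.760000 − (-0.006241)/(-0.130279) = 0.712098
F(0.712098) = -0.000733
x3 = 0.712098 − (-0.000733)·(0.712098 − 0.760000) / (-0.000733 − (-0.056734)) = 0.712098 − (0.000035)/(0.056000) = 0.711470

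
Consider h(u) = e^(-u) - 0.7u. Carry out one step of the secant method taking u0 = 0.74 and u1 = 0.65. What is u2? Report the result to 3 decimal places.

0.706

h(0.74) = -0.04089, h(0.65) = 0.06705
u2 = 0.65000 − 0.06705·(0.65000 − 0.74000) / (0.06705 − (-0.04089)) = 0.65000 − (-0.00603)/(0.10793) = 0.70591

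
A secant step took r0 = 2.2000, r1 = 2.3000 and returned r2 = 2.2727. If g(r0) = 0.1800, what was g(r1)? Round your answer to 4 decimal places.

-0.0676

The secant line through (2.2000, 0.1800) and (2.3000, g(r1)) crosses zero at r2 = 2.2727.
So (2.2000, 0.1800), (2.3000, g(r1)), (2.2727, 0) are collinear:
g(r1) = 0.1800 · (2.3000 − 2.2727) / (2.2000 − 2.2727) = 0.1800 · (0.027300)/(-0.072700) = -0.067593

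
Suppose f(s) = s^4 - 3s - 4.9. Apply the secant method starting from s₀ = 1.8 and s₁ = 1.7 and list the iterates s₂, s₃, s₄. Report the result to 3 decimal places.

1.789, 1.790, 1.790

f(1.8) = 0.19760, f(1.7) = -1.64790
s₂ = 1.70000 − (-1.64790)·(1.70000 − 1.80000) / (-1.64790 − 0.19760) = 1.70000 − (0.16479)/(-1.84550) = 1.78929
f(1.78929) = -0.01783
s₃ = 1.78929 − (-0.01783)·(1.78929 − 1.70000) / (-0.01783 − (-1.64790)) = 1.78929 − (-0.00159)/(1.63007) = 1.79027
f(1.79027) = 0.00164
s₄ = 1.79027 − 0.00164·(1.79027 − 1.78929) / (0.00164 − (-0.01783)) = 1.79027 − (0.00000)/(0.01947) = 1.79019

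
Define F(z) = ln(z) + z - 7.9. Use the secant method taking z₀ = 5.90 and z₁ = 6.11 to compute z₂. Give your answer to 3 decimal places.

F(5.90) = -0.22505, F(6.11) = 0.01993
z₂ = 6.11000 − 0.01993·(6.11000 − 5.90000) / (0.01993 − (-0.22505)) = 6.11000 − (0.00418)/(0.24497) = 6.09292

6.093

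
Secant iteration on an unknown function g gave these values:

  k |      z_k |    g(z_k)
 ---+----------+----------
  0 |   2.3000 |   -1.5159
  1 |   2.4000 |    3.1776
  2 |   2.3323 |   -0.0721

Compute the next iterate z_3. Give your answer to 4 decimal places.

2.3338

z_3 = 2.3323 − (-0.0721)·(2.3323 − 2.4000) / (-0.0721 − 3.1776)
   = 2.3323 − (0.004881)/(-3.249700) = 2.333802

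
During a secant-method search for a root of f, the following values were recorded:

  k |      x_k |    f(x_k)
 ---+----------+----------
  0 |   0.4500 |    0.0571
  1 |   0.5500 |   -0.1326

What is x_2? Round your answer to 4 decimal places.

0.4801

x_2 = 0.5500 − (-0.1326)·(0.5500 − 0.4500) / (-0.1326 − 0.0571)
   = 0.5500 − (-0.013260)/(-0.189700) = 0.480100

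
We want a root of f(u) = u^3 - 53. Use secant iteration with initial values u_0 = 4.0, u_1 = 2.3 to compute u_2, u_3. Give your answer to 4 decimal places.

3.6392, 3.8177

f(4.0) = 11.000000, f(2.3) = -40.833000
u_2 = 2.300000 − (-40.833000)·(2.300000 − 4.000000) / (-40.833000 − 11.000000) = 2.300000 − (69.416100)/(-51.833000) = 3.639226
f(3.639226) = -4.802216
u_3 = 3.639226 − (-4.802216)·(3.639226 − 2.300000) / (-4.802216 − (-40.833000)) = 3.639226 − (-6.431252)/(36.030784) = 3.817719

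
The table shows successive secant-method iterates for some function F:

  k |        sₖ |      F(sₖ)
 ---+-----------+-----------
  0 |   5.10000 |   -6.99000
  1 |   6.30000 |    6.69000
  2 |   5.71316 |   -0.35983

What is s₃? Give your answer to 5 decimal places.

s₃ = 5.71316 − (-0.35983)·(5.71316 − 6.30000) / (-0.35983 − 6.69000)
   = 5.71316 − (0.2111626)/(-7.0498300) = 5.7431129

5.74311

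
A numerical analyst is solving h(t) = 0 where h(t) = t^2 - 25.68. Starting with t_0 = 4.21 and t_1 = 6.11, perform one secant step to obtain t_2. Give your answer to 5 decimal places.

h(4.21) = -7.9559000, h(6.11) = 11.6521000
t_2 = 6.1100000 − 11.6521000·(6.1100000 − 4.2100000) / (11.6521000 − (-7.9559000)) = 6.1100000 − (22.1389900)/(19.6080000) = 4.9809205

4.98092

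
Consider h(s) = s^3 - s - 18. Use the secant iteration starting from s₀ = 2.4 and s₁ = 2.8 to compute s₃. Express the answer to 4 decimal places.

h(2.4) = -6.576000, h(2.8) = 1.152000
s₂ = 2.800000 − 1.152000·(2.800000 − 2.400000) / (1.152000 − (-6.576000)) = 2.800000 − (0.460800)/(7.728000) = 2.740373
h(2.740373) = -0.161154
s₃ = 2.740373 − (-0.161154)·(2.740373 − 2.800000) / (-0.161154 − 1.152000) = 2.740373 − (0.009609)/(-1.313154) = 2.747690

2.7477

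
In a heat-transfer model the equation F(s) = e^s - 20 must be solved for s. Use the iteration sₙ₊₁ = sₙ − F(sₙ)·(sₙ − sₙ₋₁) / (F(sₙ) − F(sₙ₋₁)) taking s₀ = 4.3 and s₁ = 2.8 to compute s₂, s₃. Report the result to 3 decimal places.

F(4.3) = 53.69979, F(2.8) = -3.55535
s₂ = 2.80000 − (-3.55535)·(2.80000 − 4.30000) / (-3.55535 − 53.69979) = 2.80000 − (5.33303)/(-57.25515) = 2.89314
F(2.89314) = -1.95001
s₃ = 2.89314 − (-1.95001)·(2.89314 − 2.80000) / (-1.95001 − (-3.55535)) = 2.89314 − (-0.18163)/(1.60534) = 3.00629

2.893, 3.006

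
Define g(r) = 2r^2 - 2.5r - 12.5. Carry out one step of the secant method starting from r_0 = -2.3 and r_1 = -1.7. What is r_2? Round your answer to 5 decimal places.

g(-2.3) = 3.8300000, g(-1.7) = -2.4700000
r_2 = -1.7000000 − (-2.4700000)·(-1.7000000 − (-2.3000000)) / (-2.4700000 − 3.8300000) = -1.7000000 − (-1.4820000)/(-6.3000000) = -1.9352381

-1.93524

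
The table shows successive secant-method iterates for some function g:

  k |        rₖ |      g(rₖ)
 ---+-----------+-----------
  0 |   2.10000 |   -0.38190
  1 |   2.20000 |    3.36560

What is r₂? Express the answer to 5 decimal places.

2.11019

r₂ = 2.20000 − 3.36560·(2.20000 − 2.10000) / (3.36560 − (-0.38190))
   = 2.20000 − (0.3365600)/(3.7475000) = 2.1101908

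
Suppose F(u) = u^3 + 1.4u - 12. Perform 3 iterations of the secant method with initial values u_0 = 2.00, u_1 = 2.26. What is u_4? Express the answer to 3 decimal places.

2.086

F(2.00) = -1.20000, F(2.26) = 2.70718
u_2 = 2.26000 − 2.70718·(2.26000 − 2.00000) / (2.70718 − (-1.20000)) = 2.26000 − (0.70387)/(3.90718) = 2.07985
F(2.07985) = -0.09120
u_3 = 2.07985 − (-0.09120)·(2.07985 − 2.26000) / (-0.09120 − 2.70718) = 2.07985 − (0.01643)/(-2.79838) = 2.08572
F(2.08572) = -0.00657
u_4 = 2.08572 − (-0.00657)·(2.08572 − 2.07985) / (-0.00657 − (-0.09120)) = 2.08572 − (-0.00004)/(0.08463) = 2.08618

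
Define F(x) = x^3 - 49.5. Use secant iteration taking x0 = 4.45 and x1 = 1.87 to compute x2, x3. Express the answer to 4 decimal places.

3.2286, 4.0225

F(4.45) = 38.621125, F(1.87) = -42.960797
x2 = 1.870000 − (-42.960797)·(1.870000 − 4.450000) / (-42.960797 − 38.621125) = 1.870000 − (110.838856)/(-81.581922) = 3.228620
F(3.228620) = -15.844897
x3 = 3.228620 − (-15.844897)·(3.228620 − 1.870000) / (-15.844897 − (-42.960797)) = 3.228620 − (-21.527199)/(27.115900) = 4.022516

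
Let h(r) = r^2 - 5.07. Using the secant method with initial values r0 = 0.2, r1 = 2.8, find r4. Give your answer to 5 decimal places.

2.25570

h(0.2) = -5.0300000, h(2.8) = 2.7700000
r2 = 2.8000000 − 2.7700000·(2.8000000 − 0.2000000) / (2.7700000 − (-5.0300000)) = 2.8000000 − (7.2020000)/(7.8000000) = 1.8766667
h(1.8766667) = -1.5481222
r3 = 1.8766667 − (-1.5481222)·(1.8766667 − 2.8000000) / (-1.5481222 − 2.7700000) = 1.8766667 − (1.4294329)/(-4.3181222) = 2.2076978
h(2.2076978) = -0.1960705
r4 = 2.2076978 − (-0.1960705)·(2.2076978 − 1.8766667) / (-0.1960705 − (-1.5481222)) = 2.2076978 − (-0.0649054)/(1.3520518) = 2.2557029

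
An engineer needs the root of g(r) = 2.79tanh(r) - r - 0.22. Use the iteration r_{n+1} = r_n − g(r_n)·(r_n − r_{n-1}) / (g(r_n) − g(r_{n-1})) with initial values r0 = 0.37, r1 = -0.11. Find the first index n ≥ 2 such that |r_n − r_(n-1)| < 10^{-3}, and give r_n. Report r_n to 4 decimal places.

g(0.37) = 0.397637, g(-0.11) = -0.415668
r2 = -0.110000 − (-0.415668)·(-0.480000)/(-0.813305) = 0.135321;  |Δ| = 0.245321
g(0.135321) = 0.019937
r3 = 0.135321 − 0.019937·(0.245321)/(0.435605) = 0.124093;  |Δ| = 0.011228
g(0.124093) = 0.000360
r4 = 0.124093 − 0.000360·(-0.011228)/(-0.019576) = 0.123886;  |Δ| = 0.000207
|r4 − r3| = 0.000207 < 10^{-3}

n = 4, r_n = 0.1239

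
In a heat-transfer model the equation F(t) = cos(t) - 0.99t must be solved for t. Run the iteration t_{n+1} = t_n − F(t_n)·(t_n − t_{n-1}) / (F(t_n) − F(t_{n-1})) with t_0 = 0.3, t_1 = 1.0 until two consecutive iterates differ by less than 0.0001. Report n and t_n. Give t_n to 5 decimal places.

n = 5, t_n = 0.74352

F(0.3) = 0.6583365, F(1.0) = -0.4496977
t_2 = 1.0000000 − (-0.4496977)·(0.7000000)/(-1.1080342) = 0.7159037;  |Δ| = 0.2840963
F(0.7159037) = 0.0457558
t_3 = 0.7159037 − 0.0457558·(-0.2840963)/(0.4954534) = 0.7421404;  |Δ| = 0.0262366
F(0.7421404) = 0.0023047
t_4 = 0.7421404 − 0.0023047·(0.0262366)/(-0.0434511) = 0.7435320;  |Δ| = 0.0013916
F(0.7435320) = -0.0000143
t_5 = 0.7435320 − (-0.0000143)·(0.0013916)/(-0.0023189) = 0.7435234;  |Δ| = 0.0000086
|t_5 − t_4| = 0.0000086 < 0.0001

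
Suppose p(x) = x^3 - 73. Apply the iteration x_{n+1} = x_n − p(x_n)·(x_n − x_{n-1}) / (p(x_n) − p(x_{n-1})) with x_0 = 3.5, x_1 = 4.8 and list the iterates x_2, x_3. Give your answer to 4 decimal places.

4.0783, 4.1655

p(3.5) = -30.125000, p(4.8) = 37.592000
x_2 = 4.800000 − 37.592000·(4.800000 − 3.500000) / (37.592000 − (-30.125000)) = 4.800000 − (48.869600)/(67.717000) = 4.078326
p(4.078326) = -5.166253
x_3 = 4.078326 − (-5.166253)·(4.078326 − 4.800000) / (-5.166253 − 37.592000) = 4.078326 − (3.728351)/(-42.758253) = 4.165522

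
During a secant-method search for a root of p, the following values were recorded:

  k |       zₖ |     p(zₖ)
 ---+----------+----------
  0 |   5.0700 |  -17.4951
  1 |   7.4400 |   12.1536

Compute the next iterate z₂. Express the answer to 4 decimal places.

z₂ = 7.4400 − 12.1536·(7.4400 − 5.0700) / (12.1536 − (-17.4951))
   = 7.4400 − (28.804032)/(29.648700) = 6.468489

6.4685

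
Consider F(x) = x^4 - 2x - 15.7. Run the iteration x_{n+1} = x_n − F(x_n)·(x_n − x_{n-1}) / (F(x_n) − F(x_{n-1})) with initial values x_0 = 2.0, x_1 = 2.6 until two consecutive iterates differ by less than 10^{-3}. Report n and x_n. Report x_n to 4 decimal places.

n = 5, x_n = 2.1128

F(2.0) = -3.700000, F(2.6) = 24.797600
x_2 = 2.600000 − 24.797600·(0.600000)/(28.497600) = 2.077901;  |Δ| = 0.522099
F(2.077901) = -1.213496
x_3 = 2.077901 − (-1.213496)·(-0.522099)/(-26.011096) = 2.102259;  |Δ| = 0.024357
F(2.102259) = -0.372609
x_4 = 2.102259 − (-0.372609)·(0.024357)/(0.840887) = 2.113052;  |Δ| = 0.010793
F(2.113052) = 0.010017
x_5 = 2.113052 − 0.010017·(0.010793)/(0.382626) = 2.112769;  |Δ| = 0.000283
|x_5 − x_4| = 0.000283 < 10^{-3}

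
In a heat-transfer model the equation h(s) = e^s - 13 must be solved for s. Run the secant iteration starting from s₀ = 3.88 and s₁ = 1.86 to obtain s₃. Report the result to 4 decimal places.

2.7304

h(3.88) = 35.424215, h(1.86) = -6.576263
s₂ = 1.860000 − (-6.576263)·(1.860000 − 3.880000) / (-6.576263 − 35.424215) = 1.860000 − (13.284052)/(-42.000478) = 2.176283
h(2.176283) = -4.186511
s₃ = 2.176283 − (-4.186511)·(2.176283 − 1.860000) / (-4.186511 − (-6.576263)) = 2.176283 − (-1.324124)/(2.389752) = 2.730368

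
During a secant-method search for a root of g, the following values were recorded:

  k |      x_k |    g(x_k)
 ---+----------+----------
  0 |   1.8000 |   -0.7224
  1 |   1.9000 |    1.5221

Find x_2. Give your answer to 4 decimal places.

1.8322

x_2 = 1.9000 − 1.5221·(1.9000 − 1.8000) / (1.5221 − (-0.7224))
   = 1.9000 − (0.152210)/(2.244500) = 1.832185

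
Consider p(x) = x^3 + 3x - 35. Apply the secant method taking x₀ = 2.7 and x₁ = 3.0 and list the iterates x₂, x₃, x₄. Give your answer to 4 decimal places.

p(2.7) = -7.217000, p(3.0) = 1.000000
x₂ = 3.000000 − 1.000000·(3.000000 − 2.700000) / (1.000000 − (-7.217000)) = 3.000000 − (0.300000)/(8.217000) = 2.963490
p(2.963490) = -0.083342
x₃ = 2.963490 − (-0.083342)·(2.963490 − 3.000000) / (-0.083342 − 1.000000) = 2.963490 − (0.003043)/(-1.083342) = 2.966299
p(2.966299) = -0.000845
x₄ = 2.966299 − (-0.000845)·(2.966299 − 2.963490) / (-0.000845 − (-0.083342)) = 2.966299 − (-0.000002)/(0.082497) = 2.966328

2.9635, 2.9663, 2.9663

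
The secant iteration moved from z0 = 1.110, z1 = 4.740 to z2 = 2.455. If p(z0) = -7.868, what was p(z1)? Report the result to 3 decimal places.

The secant line through (1.110, -7.868) and (4.740, p(z1)) crosses zero at z2 = 2.455.
So (1.110, -7.868), (4.740, p(z1)), (2.455, 0) are collinear:
p(z1) = -7.868 · (4.740 − 2.455) / (1.110 − 2.455) = -7.868 · (2.28500)/(-1.34500) = 13.36683

13.367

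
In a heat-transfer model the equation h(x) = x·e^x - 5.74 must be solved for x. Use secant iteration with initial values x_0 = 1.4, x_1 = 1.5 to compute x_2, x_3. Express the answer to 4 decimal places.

1.4060, 1.4064

h(1.4) = -0.062720, h(1.5) = 0.982534
x_2 = 1.500000 − 0.982534·(1.500000 − 1.400000) / (0.982534 − (-0.062720)) = 1.500000 − (0.098253)/(1.045254) = 1.406000
h(1.406000) = -0.004072
x_3 = 1.406000 − (-0.004072)·(1.406000 − 1.500000) / (-0.004072 − 0.982534) = 1.406000 − (0.000383)/(-0.986605) = 1.406388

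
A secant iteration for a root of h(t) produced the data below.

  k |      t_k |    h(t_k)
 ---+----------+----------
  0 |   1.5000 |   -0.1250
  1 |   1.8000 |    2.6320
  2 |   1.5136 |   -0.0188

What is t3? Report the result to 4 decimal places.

t3 = 1.5136 − (-0.0188)·(1.5136 − 1.8000) / (-0.0188 − 2.6320)
   = 1.5136 − (0.005384)/(-2.650800) = 1.515631

1.5156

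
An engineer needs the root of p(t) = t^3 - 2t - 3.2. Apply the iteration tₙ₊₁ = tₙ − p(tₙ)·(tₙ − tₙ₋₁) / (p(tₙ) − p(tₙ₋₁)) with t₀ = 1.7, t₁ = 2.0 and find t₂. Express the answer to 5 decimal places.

1.90350

p(1.7) = -1.6870000, p(2.0) = 0.8000000
t₂ = 2.0000000 − 0.8000000·(2.0000000 − 1.7000000) / (0.8000000 − (-1.6870000)) = 2.0000000 − (0.2400000)/(2.4870000) = 1.9034982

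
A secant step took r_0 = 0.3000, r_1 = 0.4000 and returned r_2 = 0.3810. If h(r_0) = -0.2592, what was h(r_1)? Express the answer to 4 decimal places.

0.0608

The secant line through (0.3000, -0.2592) and (0.4000, h(r_1)) crosses zero at r_2 = 0.3810.
So (0.3000, -0.2592), (0.4000, h(r_1)), (0.3810, 0) are collinear:
h(r_1) = -0.2592 · (0.4000 − 0.3810) / (0.3000 − 0.3810) = -0.2592 · (0.019000)/(-0.081000) = 0.060800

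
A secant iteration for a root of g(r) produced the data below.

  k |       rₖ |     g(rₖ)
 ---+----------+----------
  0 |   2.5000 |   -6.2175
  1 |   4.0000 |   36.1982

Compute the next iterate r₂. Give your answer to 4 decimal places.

2.7199

r₂ = 4.0000 − 36.1982·(4.0000 − 2.5000) / (36.1982 − (-6.2175))
   = 4.0000 − (54.297300)/(42.415700) = 2.719877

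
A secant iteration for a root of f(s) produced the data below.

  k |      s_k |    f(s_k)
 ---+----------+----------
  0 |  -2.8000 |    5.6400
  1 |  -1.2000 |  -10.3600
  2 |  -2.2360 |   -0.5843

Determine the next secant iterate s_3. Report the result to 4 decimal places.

-2.2979

s_3 = -2.2360 − (-0.5843)·(-2.2360 − (-1.2000)) / (-0.5843 − (-10.3600))
   = -2.2360 − (0.605335)/(9.775700) = -2.297922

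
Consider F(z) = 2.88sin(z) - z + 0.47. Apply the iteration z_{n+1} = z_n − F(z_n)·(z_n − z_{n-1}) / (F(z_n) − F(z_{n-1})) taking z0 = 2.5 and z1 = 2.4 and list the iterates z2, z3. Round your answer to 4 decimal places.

2.4048, 2.4049

F(2.5) = -0.306400, F(2.4) = 0.015334
z2 = 2.400000 − 0.015334·(2.400000 − 2.500000) / (0.015334 − (-0.306400)) = 2.400000 − (-0.001533)/(0.321734) = 2.404766
F(2.404766) = 0.000424
z3 = 2.404766 − 0.000424·(2.404766 − 2.400000) / (0.000424 − 0.015334) = 2.404766 − (0.000002)/(-0.014910) = 2.404902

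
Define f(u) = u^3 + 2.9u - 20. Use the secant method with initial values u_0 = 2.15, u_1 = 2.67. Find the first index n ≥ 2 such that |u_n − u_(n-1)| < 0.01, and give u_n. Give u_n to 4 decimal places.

f(2.15) = -3.826625, f(2.67) = 6.777163
u_2 = 2.670000 − 6.777163·(0.520000)/(10.603788) = 2.337654;  |Δ| = 0.332346
f(2.337654) = -0.446395
u_3 = 2.337654 − (-0.446395)·(-0.332346)/(-7.223558) = 2.358192;  |Δ| = 0.020538
f(2.358192) = -0.047170
u_4 = 2.358192 − (-0.047170)·(0.020538)/(0.399225) = 2.360619;  |Δ| = 0.002427
|u_4 − u_3| = 0.002427 < 0.01

n = 4, u_n = 2.3606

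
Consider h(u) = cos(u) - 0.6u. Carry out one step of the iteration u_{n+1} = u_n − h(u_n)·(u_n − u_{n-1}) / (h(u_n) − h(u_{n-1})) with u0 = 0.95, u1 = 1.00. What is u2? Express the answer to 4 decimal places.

h(0.95) = 0.011683, h(1.00) = -0.059698
u2 = 1.000000 − (-0.059698)·(1.000000 − 0.950000) / (-0.059698 − 0.011683) = 1.000000 − (-0.002985)/(-0.071381) = 0.958184

0.9582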